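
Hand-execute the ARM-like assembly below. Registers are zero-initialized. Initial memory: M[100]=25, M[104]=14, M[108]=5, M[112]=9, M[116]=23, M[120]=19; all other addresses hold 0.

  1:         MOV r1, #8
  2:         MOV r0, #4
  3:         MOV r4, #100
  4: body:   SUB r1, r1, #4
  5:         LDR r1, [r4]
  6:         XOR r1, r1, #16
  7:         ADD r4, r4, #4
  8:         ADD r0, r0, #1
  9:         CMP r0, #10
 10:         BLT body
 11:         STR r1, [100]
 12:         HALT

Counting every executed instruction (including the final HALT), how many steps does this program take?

47

MOV r1, #8 → r1=8
MOV r0, #4 → r0=4
MOV r4, #100 → r4=100
SUB r1, r1, #4 → r1=8-4=4
LDR r1, [r4] → r1=M[100]=25
XOR r1, r1, #16 → r1=25^16=9
ADD r4, r4, #4 → r4=100+4=104
ADD r0, r0, #1 → r0=4+1=5
CMP r0, #10  (cmp 5,10)
BLT body: taken
SUB r1, r1, #4 → r1=9-4=5
LDR r1, [r4] → r1=M[104]=14
XOR r1, r1, #16 → r1=14^16=30
ADD r4, r4, #4 → r4=104+4=108
ADD r0, r0, #1 → r0=5+1=6
CMP r0, #10  (cmp 6,10)
BLT body: taken
SUB r1, r1, #4 → r1=30-4=26
LDR r1, [r4] → r1=M[108]=5
XOR r1, r1, #16 → r1=5^16=21
ADD r4, r4, #4 → r4=108+4=112
ADD r0, r0, #1 → r0=6+1=7
CMP r0, #10  (cmp 7,10)
BLT body: taken
SUB r1, r1, #4 → r1=21-4=17
LDR r1, [r4] → r1=M[112]=9
XOR r1, r1, #16 → r1=9^16=25
ADD r4, r4, #4 → r4=112+4=116
ADD r0, r0, #1 → r0=7+1=8
CMP r0, #10  (cmp 8,10)
BLT body: taken
SUB r1, r1, #4 → r1=25-4=21
LDR r1, [r4] → r1=M[116]=23
XOR r1, r1, #16 → r1=23^16=7
ADD r4, r4, #4 → r4=116+4=120
ADD r0, r0, #1 → r0=8+1=9
CMP r0, #10  (cmp 9,10)
BLT body: taken
SUB r1, r1, #4 → r1=7-4=3
LDR r1, [r4] → r1=M[120]=19
XOR r1, r1, #16 → r1=19^16=3
ADD r4, r4, #4 → r4=120+4=124
ADD r0, r0, #1 → r0=9+1=10
CMP r0, #10  (cmp 10,10)
BLT body: not taken
STR r1, [100] → M[100]=3
halt.
Total executed instructions: 47.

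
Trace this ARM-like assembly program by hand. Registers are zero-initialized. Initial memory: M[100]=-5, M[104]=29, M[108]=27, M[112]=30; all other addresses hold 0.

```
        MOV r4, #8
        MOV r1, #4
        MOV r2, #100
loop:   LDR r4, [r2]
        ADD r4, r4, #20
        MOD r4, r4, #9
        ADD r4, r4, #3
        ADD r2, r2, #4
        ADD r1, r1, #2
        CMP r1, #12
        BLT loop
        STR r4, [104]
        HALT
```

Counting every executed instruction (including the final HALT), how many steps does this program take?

37

r4=8
r1=4
r2=100
r4=M[100]=-5
r4=(-5)+20=15
r4=15%9=6
r4=6+3=9
r2=100+4=104
r1=4+2=6
CMP r1, #12  (cmp 6,12)
BLT loop: taken
r4=M[104]=29
r4=29+20=49
r4=49%9=4
r4=4+3=7
r2=104+4=108
r1=6+2=8
CMP r1, #12  (cmp 8,12)
BLT loop: taken
r4=M[108]=27
r4=27+20=47
r4=47%9=2
r4=2+3=5
r2=108+4=112
r1=8+2=10
CMP r1, #12  (cmp 10,12)
BLT loop: taken
r4=M[112]=30
r4=30+20=50
r4=50%9=5
r4=5+3=8
r2=112+4=116
r1=10+2=12
CMP r1, #12  (cmp 12,12)
BLT loop: not taken
STR r4, [104] → M[104]=8
halt.
Total executed instructions: 37.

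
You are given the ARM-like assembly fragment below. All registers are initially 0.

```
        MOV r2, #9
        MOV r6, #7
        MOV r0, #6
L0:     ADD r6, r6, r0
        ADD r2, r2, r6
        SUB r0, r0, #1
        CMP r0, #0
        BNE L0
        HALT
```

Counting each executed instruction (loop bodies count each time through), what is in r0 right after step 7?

after MOV r2, #9: r2=9
after MOV r6, #7: r6=7
after MOV r0, #6: r0=6
after ADD r6, r6, r0: r6=7+6=13
after ADD r2, r2, r6: r2=9+13=22
after SUB r0, r0, #1: r0=6-1=5
CMP r0, #0  (cmp 5,0)
After step 7: r0 = 5.

5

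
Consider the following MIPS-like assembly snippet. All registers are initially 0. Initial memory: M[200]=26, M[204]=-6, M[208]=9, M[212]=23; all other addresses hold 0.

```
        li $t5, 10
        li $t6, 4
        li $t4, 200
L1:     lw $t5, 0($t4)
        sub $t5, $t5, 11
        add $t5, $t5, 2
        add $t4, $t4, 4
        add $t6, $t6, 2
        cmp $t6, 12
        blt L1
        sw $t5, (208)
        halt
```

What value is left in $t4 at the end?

li $t5, 10 → $t5=10
li $t6, 4 → $t6=4
li $t4, 200 → $t4=200
lw $t5, 0($t4) → $t5=M[200]=26
sub $t5, $t5, 11 → $t5=26-11=15
add $t5, $t5, 2 → $t5=15+2=17
add $t4, $t4, 4 → $t4=200+4=204
add $t6, $t6, 2 → $t6=4+2=6
cmp $t6, 12  (cmp 6,12)
blt L1: taken
lw $t5, 0($t4) → $t5=M[204]=-6
sub $t5, $t5, 11 → $t5=(-6)-11=-17
add $t5, $t5, 2 → $t5=(-17)+2=-15
add $t4, $t4, 4 → $t4=204+4=208
add $t6, $t6, 2 → $t6=6+2=8
cmp $t6, 12  (cmp 8,12)
blt L1: taken
lw $t5, 0($t4) → $t5=M[208]=9
sub $t5, $t5, 11 → $t5=9-11=-2
add $t5, $t5, 2 → $t5=(-2)+2=0
add $t4, $t4, 4 → $t4=208+4=212
add $t6, $t6, 2 → $t6=8+2=10
cmp $t6, 12  (cmp 10,12)
blt L1: taken
lw $t5, 0($t4) → $t5=M[212]=23
sub $t5, $t5, 11 → $t5=23-11=12
add $t5, $t5, 2 → $t5=12+2=14
add $t4, $t4, 4 → $t4=212+4=216
add $t6, $t6, 2 → $t6=10+2=12
cmp $t6, 12  (cmp 12,12)
blt L1: not taken
sw $t5, (208) → M[208]=14
halt.

216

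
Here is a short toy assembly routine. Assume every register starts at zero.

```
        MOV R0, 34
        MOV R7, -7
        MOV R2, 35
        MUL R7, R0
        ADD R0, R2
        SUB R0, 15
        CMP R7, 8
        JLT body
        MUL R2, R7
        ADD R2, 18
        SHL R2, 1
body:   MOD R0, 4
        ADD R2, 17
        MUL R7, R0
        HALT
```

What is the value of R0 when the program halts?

2

MOV R0, 34 → R0=34
MOV R7, -7 → R7=-7
MOV R2, 35 → R2=35
MUL R7, R0 → R7=(-7)*34=-238
ADD R0, R2 → R0=34+35=69
SUB R0, 15 → R0=69-15=54
CMP R7, 8  (cmp -238,8)
JLT body: taken
MOD R0, 4 → R0=54%4=2
ADD R2, 17 → R2=35+17=52
MUL R7, R0 → R7=(-238)*2=-476
halt.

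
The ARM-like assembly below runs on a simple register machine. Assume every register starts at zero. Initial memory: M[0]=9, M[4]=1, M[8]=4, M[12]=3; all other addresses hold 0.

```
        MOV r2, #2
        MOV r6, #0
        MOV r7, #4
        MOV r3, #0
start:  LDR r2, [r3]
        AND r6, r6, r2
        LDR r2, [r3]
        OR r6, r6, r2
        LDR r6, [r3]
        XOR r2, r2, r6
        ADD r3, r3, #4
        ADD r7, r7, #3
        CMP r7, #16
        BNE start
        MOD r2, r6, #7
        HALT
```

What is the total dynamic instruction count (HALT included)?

46

r2=2
r6=0
r7=4
r3=0
r2=M[0]=9
r6=0&9=0
r2=M[0]=9
r6=0|9=9
r6=M[0]=9
r2=9^9=0
r3=0+4=4
r7=4+3=7
CMP r7, #16  (cmp 7,16)
BNE start: taken
r2=M[4]=1
r6=9&1=1
r2=M[4]=1
r6=1|1=1
r6=M[4]=1
r2=1^1=0
r3=4+4=8
r7=7+3=10
CMP r7, #16  (cmp 10,16)
BNE start: taken
r2=M[8]=4
r6=1&4=0
r2=M[8]=4
r6=0|4=4
r6=M[8]=4
r2=4^4=0
r3=8+4=12
r7=10+3=13
CMP r7, #16  (cmp 13,16)
BNE start: taken
r2=M[12]=3
r6=4&3=0
r2=M[12]=3
r6=0|3=3
r6=M[12]=3
r2=3^3=0
r3=12+4=16
r7=13+3=16
CMP r7, #16  (cmp 16,16)
BNE start: not taken
r2=3%7=3
halt.
Total executed instructions: 46.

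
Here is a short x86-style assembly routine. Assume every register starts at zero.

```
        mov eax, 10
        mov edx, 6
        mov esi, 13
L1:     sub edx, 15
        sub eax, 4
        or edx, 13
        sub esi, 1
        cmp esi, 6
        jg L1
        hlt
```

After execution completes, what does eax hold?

-18

mov eax, 10 → eax=10
mov edx, 6 → edx=6
mov esi, 13 → esi=13
sub edx, 15 → edx=6-15=-9
sub eax, 4 → eax=10-4=6
or edx, 13 → edx=(-9)|13=-1
sub esi, 1 → esi=13-1=12
cmp esi, 6  (cmp 12,6)
jg L1: taken
sub edx, 15 → edx=(-1)-15=-16
sub eax, 4 → eax=6-4=2
or edx, 13 → edx=(-16)|13=-3
sub esi, 1 → esi=12-1=11
cmp esi, 6  (cmp 11,6)
jg L1: taken
sub edx, 15 → edx=(-3)-15=-18
sub eax, 4 → eax=2-4=-2
or edx, 13 → edx=(-18)|13=-17
sub esi, 1 → esi=11-1=10
cmp esi, 6  (cmp 10,6)
jg L1: taken
sub edx, 15 → edx=(-17)-15=-32
sub eax, 4 → eax=(-2)-4=-6
or edx, 13 → edx=(-32)|13=-19
sub esi, 1 → esi=10-1=9
cmp esi, 6  (cmp 9,6)
jg L1: taken
sub edx, 15 → edx=(-19)-15=-34
sub eax, 4 → eax=(-6)-4=-10
or edx, 13 → edx=(-34)|13=-33
sub esi, 1 → esi=9-1=8
cmp esi, 6  (cmp 8,6)
jg L1: taken
sub edx, 15 → edx=(-33)-15=-48
sub eax, 4 → eax=(-10)-4=-14
or edx, 13 → edx=(-48)|13=-35
sub esi, 1 → esi=8-1=7
cmp esi, 6  (cmp 7,6)
jg L1: taken
sub edx, 15 → edx=(-35)-15=-50
sub eax, 4 → eax=(-14)-4=-18
or edx, 13 → edx=(-50)|13=-49
sub esi, 1 → esi=7-1=6
cmp esi, 6  (cmp 6,6)
jg L1: not taken
halt.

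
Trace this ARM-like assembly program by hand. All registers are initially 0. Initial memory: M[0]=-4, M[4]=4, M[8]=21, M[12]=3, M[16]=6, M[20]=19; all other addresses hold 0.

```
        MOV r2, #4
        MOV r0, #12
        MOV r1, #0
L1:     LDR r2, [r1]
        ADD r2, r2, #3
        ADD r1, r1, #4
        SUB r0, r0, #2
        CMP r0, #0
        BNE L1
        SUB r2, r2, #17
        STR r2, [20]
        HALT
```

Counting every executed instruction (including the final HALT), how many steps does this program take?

MOV r2, #4 → r2=4
MOV r0, #12 → r0=12
MOV r1, #0 → r1=0
LDR r2, [r1] → r2=M[0]=-4
ADD r2, r2, #3 → r2=(-4)+3=-1
ADD r1, r1, #4 → r1=0+4=4
SUB r0, r0, #2 → r0=12-2=10
CMP r0, #0  (cmp 10,0)
BNE L1: taken
LDR r2, [r1] → r2=M[4]=4
ADD r2, r2, #3 → r2=4+3=7
ADD r1, r1, #4 → r1=4+4=8
SUB r0, r0, #2 → r0=10-2=8
CMP r0, #0  (cmp 8,0)
BNE L1: taken
LDR r2, [r1] → r2=M[8]=21
ADD r2, r2, #3 → r2=21+3=24
ADD r1, r1, #4 → r1=8+4=12
SUB r0, r0, #2 → r0=8-2=6
CMP r0, #0  (cmp 6,0)
BNE L1: taken
LDR r2, [r1] → r2=M[12]=3
ADD r2, r2, #3 → r2=3+3=6
ADD r1, r1, #4 → r1=12+4=16
SUB r0, r0, #2 → r0=6-2=4
CMP r0, #0  (cmp 4,0)
BNE L1: taken
LDR r2, [r1] → r2=M[16]=6
ADD r2, r2, #3 → r2=6+3=9
ADD r1, r1, #4 → r1=16+4=20
SUB r0, r0, #2 → r0=4-2=2
CMP r0, #0  (cmp 2,0)
BNE L1: taken
LDR r2, [r1] → r2=M[20]=19
ADD r2, r2, #3 → r2=19+3=22
ADD r1, r1, #4 → r1=20+4=24
SUB r0, r0, #2 → r0=2-2=0
CMP r0, #0  (cmp 0,0)
BNE L1: not taken
SUB r2, r2, #17 → r2=22-17=5
STR r2, [20] → M[20]=5
halt.
Total executed instructions: 42.

42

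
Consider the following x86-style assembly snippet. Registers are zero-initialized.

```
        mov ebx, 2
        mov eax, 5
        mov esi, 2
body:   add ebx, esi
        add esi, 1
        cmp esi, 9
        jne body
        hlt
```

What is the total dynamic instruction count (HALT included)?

32

after mov ebx, 2: ebx=2
after mov eax, 5: eax=5
after mov esi, 2: esi=2
after add ebx, esi: ebx=2+2=4
after add esi, 1: esi=2+1=3
cmp esi, 9  (cmp 3,9)
jne body: taken
after add ebx, esi: ebx=4+3=7
after add esi, 1: esi=3+1=4
cmp esi, 9  (cmp 4,9)
jne body: taken
after add ebx, esi: ebx=7+4=11
after add esi, 1: esi=4+1=5
cmp esi, 9  (cmp 5,9)
jne body: taken
after add ebx, esi: ebx=11+5=16
after add esi, 1: esi=5+1=6
cmp esi, 9  (cmp 6,9)
jne body: taken
after add ebx, esi: ebx=16+6=22
after add esi, 1: esi=6+1=7
cmp esi, 9  (cmp 7,9)
jne body: taken
after add ebx, esi: ebx=22+7=29
after add esi, 1: esi=7+1=8
cmp esi, 9  (cmp 8,9)
jne body: taken
after add ebx, esi: ebx=29+8=37
after add esi, 1: esi=8+1=9
cmp esi, 9  (cmp 9,9)
jne body: not taken
halt.
Total executed instructions: 32.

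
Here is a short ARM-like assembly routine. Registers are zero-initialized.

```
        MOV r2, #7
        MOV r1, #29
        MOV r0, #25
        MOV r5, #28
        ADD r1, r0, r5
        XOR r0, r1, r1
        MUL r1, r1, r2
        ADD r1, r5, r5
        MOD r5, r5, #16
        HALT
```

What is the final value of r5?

MOV r2, #7 → r2=7
MOV r1, #29 → r1=29
MOV r0, #25 → r0=25
MOV r5, #28 → r5=28
ADD r1, r0, r5 → r1=25+28=53
XOR r0, r1, r1 → r0=53^53=0
MUL r1, r1, r2 → r1=53*7=371
ADD r1, r5, r5 → r1=28+28=56
MOD r5, r5, #16 → r5=28%16=12
halt.

12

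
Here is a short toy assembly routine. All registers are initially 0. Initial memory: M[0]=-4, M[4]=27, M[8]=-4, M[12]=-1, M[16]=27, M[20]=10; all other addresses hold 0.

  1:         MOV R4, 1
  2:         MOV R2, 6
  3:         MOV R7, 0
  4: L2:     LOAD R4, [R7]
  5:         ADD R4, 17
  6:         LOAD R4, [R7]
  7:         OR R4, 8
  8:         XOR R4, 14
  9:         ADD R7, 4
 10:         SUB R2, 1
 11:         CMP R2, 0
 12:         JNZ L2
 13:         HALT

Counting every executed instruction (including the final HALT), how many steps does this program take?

58

after MOV R4, 1: R4=1
after MOV R2, 6: R2=6
after MOV R7, 0: R7=0
after LOAD R4, [R7]: R4=M[0]=-4
after ADD R4, 17: R4=(-4)+17=13
after LOAD R4, [R7]: R4=M[0]=-4
after OR R4, 8: R4=(-4)|8=-4
after XOR R4, 14: R4=(-4)^14=-14
after ADD R7, 4: R7=0+4=4
after SUB R2, 1: R2=6-1=5
CMP R2, 0  (cmp 5,0)
JNZ L2: taken
after LOAD R4, [R7]: R4=M[4]=27
after ADD R4, 17: R4=27+17=44
after LOAD R4, [R7]: R4=M[4]=27
after OR R4, 8: R4=27|8=27
after XOR R4, 14: R4=27^14=21
after ADD R7, 4: R7=4+4=8
after SUB R2, 1: R2=5-1=4
CMP R2, 0  (cmp 4,0)
JNZ L2: taken
after LOAD R4, [R7]: R4=M[8]=-4
after ADD R4, 17: R4=(-4)+17=13
after LOAD R4, [R7]: R4=M[8]=-4
after OR R4, 8: R4=(-4)|8=-4
after XOR R4, 14: R4=(-4)^14=-14
after ADD R7, 4: R7=8+4=12
after SUB R2, 1: R2=4-1=3
CMP R2, 0  (cmp 3,0)
JNZ L2: taken
after LOAD R4, [R7]: R4=M[12]=-1
after ADD R4, 17: R4=(-1)+17=16
after LOAD R4, [R7]: R4=M[12]=-1
after OR R4, 8: R4=(-1)|8=-1
after XOR R4, 14: R4=(-1)^14=-15
after ADD R7, 4: R7=12+4=16
after SUB R2, 1: R2=3-1=2
CMP R2, 0  (cmp 2,0)
JNZ L2: taken
after LOAD R4, [R7]: R4=M[16]=27
after ADD R4, 17: R4=27+17=44
after LOAD R4, [R7]: R4=M[16]=27
after OR R4, 8: R4=27|8=27
after XOR R4, 14: R4=27^14=21
after ADD R7, 4: R7=16+4=20
after SUB R2, 1: R2=2-1=1
CMP R2, 0  (cmp 1,0)
JNZ L2: taken
after LOAD R4, [R7]: R4=M[20]=10
after ADD R4, 17: R4=10+17=27
after LOAD R4, [R7]: R4=M[20]=10
after OR R4, 8: R4=10|8=10
after XOR R4, 14: R4=10^14=4
after ADD R7, 4: R7=20+4=24
after SUB R2, 1: R2=1-1=0
CMP R2, 0  (cmp 0,0)
JNZ L2: not taken
halt.
Total executed instructions: 58.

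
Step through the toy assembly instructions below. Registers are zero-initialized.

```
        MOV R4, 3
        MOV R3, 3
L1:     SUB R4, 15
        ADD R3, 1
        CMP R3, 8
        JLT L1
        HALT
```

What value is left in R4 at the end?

R4=3
R3=3
R4=3-15=-12
R3=3+1=4
CMP R3, 8  (cmp 4,8)
JLT L1: taken
R4=(-12)-15=-27
R3=4+1=5
CMP R3, 8  (cmp 5,8)
JLT L1: taken
R4=(-27)-15=-42
R3=5+1=6
CMP R3, 8  (cmp 6,8)
JLT L1: taken
R4=(-42)-15=-57
R3=6+1=7
CMP R3, 8  (cmp 7,8)
JLT L1: taken
R4=(-57)-15=-72
R3=7+1=8
CMP R3, 8  (cmp 8,8)
JLT L1: not taken
halt.

-72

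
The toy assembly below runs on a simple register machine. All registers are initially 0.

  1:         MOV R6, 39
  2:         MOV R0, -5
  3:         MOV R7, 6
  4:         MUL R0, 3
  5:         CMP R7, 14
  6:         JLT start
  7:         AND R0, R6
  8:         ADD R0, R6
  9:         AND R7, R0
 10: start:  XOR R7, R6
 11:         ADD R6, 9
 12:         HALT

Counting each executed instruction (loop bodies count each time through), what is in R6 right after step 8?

after MOV R6, 39: R6=39
after MOV R0, -5: R0=-5
after MOV R7, 6: R7=6
after MUL R0, 3: R0=(-5)*3=-15
CMP R7, 14  (cmp 6,14)
JLT start: taken
after XOR R7, R6: R7=6^39=33
after ADD R6, 9: R6=39+9=48
After step 8: R6 = 48.

48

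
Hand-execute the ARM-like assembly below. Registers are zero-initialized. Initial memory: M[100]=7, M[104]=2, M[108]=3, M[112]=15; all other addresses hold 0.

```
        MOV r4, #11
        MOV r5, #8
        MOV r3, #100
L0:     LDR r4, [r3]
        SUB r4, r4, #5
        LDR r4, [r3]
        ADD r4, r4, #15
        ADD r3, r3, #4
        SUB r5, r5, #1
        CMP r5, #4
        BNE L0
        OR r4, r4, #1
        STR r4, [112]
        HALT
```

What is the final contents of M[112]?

MOV r4, #11 → r4=11
MOV r5, #8 → r5=8
MOV r3, #100 → r3=100
LDR r4, [r3] → r4=M[100]=7
SUB r4, r4, #5 → r4=7-5=2
LDR r4, [r3] → r4=M[100]=7
ADD r4, r4, #15 → r4=7+15=22
ADD r3, r3, #4 → r3=100+4=104
SUB r5, r5, #1 → r5=8-1=7
CMP r5, #4  (cmp 7,4)
BNE L0: taken
LDR r4, [r3] → r4=M[104]=2
SUB r4, r4, #5 → r4=2-5=-3
LDR r4, [r3] → r4=M[104]=2
ADD r4, r4, #15 → r4=2+15=17
ADD r3, r3, #4 → r3=104+4=108
SUB r5, r5, #1 → r5=7-1=6
CMP r5, #4  (cmp 6,4)
BNE L0: taken
LDR r4, [r3] → r4=M[108]=3
SUB r4, r4, #5 → r4=3-5=-2
LDR r4, [r3] → r4=M[108]=3
ADD r4, r4, #15 → r4=3+15=18
ADD r3, r3, #4 → r3=108+4=112
SUB r5, r5, #1 → r5=6-1=5
CMP r5, #4  (cmp 5,4)
BNE L0: taken
LDR r4, [r3] → r4=M[112]=15
SUB r4, r4, #5 → r4=15-5=10
LDR r4, [r3] → r4=M[112]=15
ADD r4, r4, #15 → r4=15+15=30
ADD r3, r3, #4 → r3=112+4=116
SUB r5, r5, #1 → r5=5-1=4
CMP r5, #4  (cmp 4,4)
BNE L0: not taken
OR r4, r4, #1 → r4=30|1=31
STR r4, [112] → M[112]=31
halt.

31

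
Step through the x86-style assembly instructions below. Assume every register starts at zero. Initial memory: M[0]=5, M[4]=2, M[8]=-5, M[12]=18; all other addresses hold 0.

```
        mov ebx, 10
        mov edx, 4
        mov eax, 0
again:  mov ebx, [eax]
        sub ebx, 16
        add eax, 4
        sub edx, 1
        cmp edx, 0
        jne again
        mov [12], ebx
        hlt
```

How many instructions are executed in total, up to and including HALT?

29

mov ebx, 10 → ebx=10
mov edx, 4 → edx=4
mov eax, 0 → eax=0
mov ebx, [eax] → ebx=M[0]=5
sub ebx, 16 → ebx=5-16=-11
add eax, 4 → eax=0+4=4
sub edx, 1 → edx=4-1=3
cmp edx, 0  (cmp 3,0)
jne again: taken
mov ebx, [eax] → ebx=M[4]=2
sub ebx, 16 → ebx=2-16=-14
add eax, 4 → eax=4+4=8
sub edx, 1 → edx=3-1=2
cmp edx, 0  (cmp 2,0)
jne again: taken
mov ebx, [eax] → ebx=M[8]=-5
sub ebx, 16 → ebx=(-5)-16=-21
add eax, 4 → eax=8+4=12
sub edx, 1 → edx=2-1=1
cmp edx, 0  (cmp 1,0)
jne again: taken
mov ebx, [eax] → ebx=M[12]=18
sub ebx, 16 → ebx=18-16=2
add eax, 4 → eax=12+4=16
sub edx, 1 → edx=1-1=0
cmp edx, 0  (cmp 0,0)
jne again: not taken
mov [12], ebx → M[12]=2
halt.
Total executed instructions: 29.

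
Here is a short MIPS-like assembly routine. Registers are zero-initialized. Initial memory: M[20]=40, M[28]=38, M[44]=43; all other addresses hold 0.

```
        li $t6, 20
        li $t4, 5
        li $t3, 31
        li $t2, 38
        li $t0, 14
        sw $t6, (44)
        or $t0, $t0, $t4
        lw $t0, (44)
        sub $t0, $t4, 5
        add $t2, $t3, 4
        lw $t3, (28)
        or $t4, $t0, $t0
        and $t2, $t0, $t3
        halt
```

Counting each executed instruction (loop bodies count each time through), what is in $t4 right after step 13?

li $t6, 20 → $t6=20
li $t4, 5 → $t4=5
li $t3, 31 → $t3=31
li $t2, 38 → $t2=38
li $t0, 14 → $t0=14
sw $t6, (44) → M[44]=20
or $t0, $t0, $t4 → $t0=14|5=15
lw $t0, (44) → $t0=M[44]=20
sub $t0, $t4, 5 → $t0=5-5=0
add $t2, $t3, 4 → $t2=31+4=35
lw $t3, (28) → $t3=M[28]=38
or $t4, $t0, $t0 → $t4=0|0=0
and $t2, $t0, $t3 → $t2=0&38=0
After step 13: $t4 = 0.

0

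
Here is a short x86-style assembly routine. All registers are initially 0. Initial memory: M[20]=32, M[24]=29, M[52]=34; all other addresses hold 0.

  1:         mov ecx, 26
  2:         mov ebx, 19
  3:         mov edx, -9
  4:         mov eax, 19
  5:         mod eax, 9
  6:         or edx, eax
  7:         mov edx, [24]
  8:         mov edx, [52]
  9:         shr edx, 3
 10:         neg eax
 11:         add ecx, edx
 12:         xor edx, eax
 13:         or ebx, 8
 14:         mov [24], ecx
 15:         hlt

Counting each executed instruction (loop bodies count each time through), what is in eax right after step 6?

mov ecx, 26 → ecx=26
mov ebx, 19 → ebx=19
mov edx, -9 → edx=-9
mov eax, 19 → eax=19
mod eax, 9 → eax=19%9=1
or edx, eax → edx=(-9)|1=-9
After step 6: eax = 1.

1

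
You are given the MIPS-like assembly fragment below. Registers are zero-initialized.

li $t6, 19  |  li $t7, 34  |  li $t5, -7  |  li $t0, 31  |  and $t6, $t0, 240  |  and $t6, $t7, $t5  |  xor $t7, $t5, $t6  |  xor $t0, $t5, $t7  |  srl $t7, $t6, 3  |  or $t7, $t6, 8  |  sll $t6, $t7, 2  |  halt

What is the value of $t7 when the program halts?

$t6=19
$t7=34
$t5=-7
$t0=31
$t6=31&240=16
$t6=34&(-7)=32
$t7=(-7)^32=-39
$t0=(-7)^(-39)=32
$t7=32>>3=4
$t7=32|8=40
$t6=40<<2=160
halt.

40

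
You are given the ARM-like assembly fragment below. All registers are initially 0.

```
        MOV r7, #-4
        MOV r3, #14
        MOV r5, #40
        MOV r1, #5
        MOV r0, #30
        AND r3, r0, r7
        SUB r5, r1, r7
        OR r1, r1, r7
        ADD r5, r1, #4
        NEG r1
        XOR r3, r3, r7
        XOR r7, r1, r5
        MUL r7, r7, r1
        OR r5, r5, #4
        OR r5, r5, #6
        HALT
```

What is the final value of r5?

7

r7=-4
r3=14
r5=40
r1=5
r0=30
r3=30&(-4)=28
r5=5-(-4)=9
r1=5|(-4)=-3
r5=(-3)+4=1
r1=-(-3)=3
r3=28^(-4)=-32
r7=3^1=2
r7=2*3=6
r5=1|4=5
r5=5|6=7
halt.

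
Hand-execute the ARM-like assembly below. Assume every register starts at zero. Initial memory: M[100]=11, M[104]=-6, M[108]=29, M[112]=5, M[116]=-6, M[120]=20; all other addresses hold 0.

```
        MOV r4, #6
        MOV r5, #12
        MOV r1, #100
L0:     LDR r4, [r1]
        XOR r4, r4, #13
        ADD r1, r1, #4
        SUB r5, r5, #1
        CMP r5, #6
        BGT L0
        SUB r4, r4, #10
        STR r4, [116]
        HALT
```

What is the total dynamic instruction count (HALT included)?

MOV r4, #6 → r4=6
MOV r5, #12 → r5=12
MOV r1, #100 → r1=100
LDR r4, [r1] → r4=M[100]=11
XOR r4, r4, #13 → r4=11^13=6
ADD r1, r1, #4 → r1=100+4=104
SUB r5, r5, #1 → r5=12-1=11
CMP r5, #6  (cmp 11,6)
BGT L0: taken
LDR r4, [r1] → r4=M[104]=-6
XOR r4, r4, #13 → r4=(-6)^13=-9
ADD r1, r1, #4 → r1=104+4=108
SUB r5, r5, #1 → r5=11-1=10
CMP r5, #6  (cmp 10,6)
BGT L0: taken
LDR r4, [r1] → r4=M[108]=29
XOR r4, r4, #13 → r4=29^13=16
ADD r1, r1, #4 → r1=108+4=112
SUB r5, r5, #1 → r5=10-1=9
CMP r5, #6  (cmp 9,6)
BGT L0: taken
LDR r4, [r1] → r4=M[112]=5
XOR r4, r4, #13 → r4=5^13=8
ADD r1, r1, #4 → r1=112+4=116
SUB r5, r5, #1 → r5=9-1=8
CMP r5, #6  (cmp 8,6)
BGT L0: taken
LDR r4, [r1] → r4=M[116]=-6
XOR r4, r4, #13 → r4=(-6)^13=-9
ADD r1, r1, #4 → r1=116+4=120
SUB r5, r5, #1 → r5=8-1=7
CMP r5, #6  (cmp 7,6)
BGT L0: taken
LDR r4, [r1] → r4=M[120]=20
XOR r4, r4, #13 → r4=20^13=25
ADD r1, r1, #4 → r1=120+4=124
SUB r5, r5, #1 → r5=7-1=6
CMP r5, #6  (cmp 6,6)
BGT L0: not taken
SUB r4, r4, #10 → r4=25-10=15
STR r4, [116] → M[116]=15
halt.
Total executed instructions: 42.

42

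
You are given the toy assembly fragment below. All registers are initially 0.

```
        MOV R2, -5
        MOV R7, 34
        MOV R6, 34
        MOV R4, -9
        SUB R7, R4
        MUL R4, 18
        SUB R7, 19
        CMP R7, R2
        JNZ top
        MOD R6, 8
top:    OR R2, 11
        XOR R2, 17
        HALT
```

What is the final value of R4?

-162

after MOV R2, -5: R2=-5
after MOV R7, 34: R7=34
after MOV R6, 34: R6=34
after MOV R4, -9: R4=-9
after SUB R7, R4: R7=34-(-9)=43
after MUL R4, 18: R4=(-9)*18=-162
after SUB R7, 19: R7=43-19=24
CMP R7, R2  (cmp 24,-5)
JNZ top: taken
after OR R2, 11: R2=(-5)|11=-5
after XOR R2, 17: R2=(-5)^17=-22
halt.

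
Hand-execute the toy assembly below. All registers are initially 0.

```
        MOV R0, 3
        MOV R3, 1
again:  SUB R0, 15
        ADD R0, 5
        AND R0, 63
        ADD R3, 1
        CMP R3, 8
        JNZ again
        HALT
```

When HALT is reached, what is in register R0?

61

R0=3
R3=1
R0=3-15=-12
R0=(-12)+5=-7
R0=(-7)&63=57
R3=1+1=2
CMP R3, 8  (cmp 2,8)
JNZ again: taken
R0=57-15=42
R0=42+5=47
R0=47&63=47
R3=2+1=3
CMP R3, 8  (cmp 3,8)
JNZ again: taken
R0=47-15=32
R0=32+5=37
R0=37&63=37
R3=3+1=4
CMP R3, 8  (cmp 4,8)
JNZ again: taken
R0=37-15=22
R0=22+5=27
R0=27&63=27
R3=4+1=5
CMP R3, 8  (cmp 5,8)
JNZ again: taken
R0=27-15=12
R0=12+5=17
R0=17&63=17
R3=5+1=6
CMP R3, 8  (cmp 6,8)
JNZ again: taken
R0=17-15=2
R0=2+5=7
R0=7&63=7
R3=6+1=7
CMP R3, 8  (cmp 7,8)
JNZ again: taken
R0=7-15=-8
R0=(-8)+5=-3
R0=(-3)&63=61
R3=7+1=8
CMP R3, 8  (cmp 8,8)
JNZ again: not taken
halt.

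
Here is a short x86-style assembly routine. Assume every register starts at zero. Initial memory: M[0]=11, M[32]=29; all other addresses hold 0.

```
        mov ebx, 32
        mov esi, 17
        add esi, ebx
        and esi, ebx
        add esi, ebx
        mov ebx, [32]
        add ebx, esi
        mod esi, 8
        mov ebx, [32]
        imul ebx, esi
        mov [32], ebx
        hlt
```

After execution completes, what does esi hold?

0

mov ebx, 32 → ebx=32
mov esi, 17 → esi=17
add esi, ebx → esi=17+32=49
and esi, ebx → esi=49&32=32
add esi, ebx → esi=32+32=64
mov ebx, [32] → ebx=M[32]=29
add ebx, esi → ebx=29+64=93
mod esi, 8 → esi=64%8=0
mov ebx, [32] → ebx=M[32]=29
imul ebx, esi → ebx=29*0=0
mov [32], ebx → M[32]=0
halt.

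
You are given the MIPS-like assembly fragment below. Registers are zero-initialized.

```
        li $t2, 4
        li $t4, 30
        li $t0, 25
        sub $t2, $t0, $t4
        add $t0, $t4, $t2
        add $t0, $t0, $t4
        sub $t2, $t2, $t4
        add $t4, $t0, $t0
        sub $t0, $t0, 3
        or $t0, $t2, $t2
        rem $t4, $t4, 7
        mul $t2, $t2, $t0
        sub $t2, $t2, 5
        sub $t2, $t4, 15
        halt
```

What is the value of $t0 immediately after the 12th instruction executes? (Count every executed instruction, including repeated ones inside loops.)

after li $t2, 4: $t2=4
after li $t4, 30: $t4=30
after li $t0, 25: $t0=25
after sub $t2, $t0, $t4: $t2=25-30=-5
after add $t0, $t4, $t2: $t0=30+(-5)=25
after add $t0, $t0, $t4: $t0=25+30=55
after sub $t2, $t2, $t4: $t2=(-5)-30=-35
after add $t4, $t0, $t0: $t4=55+55=110
after sub $t0, $t0, 3: $t0=55-3=52
after or $t0, $t2, $t2: $t0=(-35)|(-35)=-35
after rem $t4, $t4, 7: $t4=110%7=5
after mul $t2, $t2, $t0: $t2=(-35)*(-35)=1225
After step 12: $t0 = -35.

-35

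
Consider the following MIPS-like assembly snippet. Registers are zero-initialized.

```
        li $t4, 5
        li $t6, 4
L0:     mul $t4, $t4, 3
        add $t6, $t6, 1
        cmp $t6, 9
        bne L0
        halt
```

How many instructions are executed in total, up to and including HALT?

23

after li $t4, 5: $t4=5
after li $t6, 4: $t6=4
after mul $t4, $t4, 3: $t4=5*3=15
after add $t6, $t6, 1: $t6=4+1=5
cmp $t6, 9  (cmp 5,9)
bne L0: taken
after mul $t4, $t4, 3: $t4=15*3=45
after add $t6, $t6, 1: $t6=5+1=6
cmp $t6, 9  (cmp 6,9)
bne L0: taken
after mul $t4, $t4, 3: $t4=45*3=135
after add $t6, $t6, 1: $t6=6+1=7
cmp $t6, 9  (cmp 7,9)
bne L0: taken
after mul $t4, $t4, 3: $t4=135*3=405
after add $t6, $t6, 1: $t6=7+1=8
cmp $t6, 9  (cmp 8,9)
bne L0: taken
after mul $t4, $t4, 3: $t4=405*3=1215
after add $t6, $t6, 1: $t6=8+1=9
cmp $t6, 9  (cmp 9,9)
bne L0: not taken
halt.
Total executed instructions: 23.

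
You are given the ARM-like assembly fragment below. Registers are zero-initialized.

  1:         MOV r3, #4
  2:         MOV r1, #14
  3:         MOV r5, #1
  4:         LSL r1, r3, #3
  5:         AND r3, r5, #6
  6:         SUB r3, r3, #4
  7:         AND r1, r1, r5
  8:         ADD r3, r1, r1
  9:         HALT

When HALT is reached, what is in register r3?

0

r3=4
r1=14
r5=1
r1=4<<3=32
r3=1&6=0
r3=0-4=-4
r1=32&1=0
r3=0+0=0
halt.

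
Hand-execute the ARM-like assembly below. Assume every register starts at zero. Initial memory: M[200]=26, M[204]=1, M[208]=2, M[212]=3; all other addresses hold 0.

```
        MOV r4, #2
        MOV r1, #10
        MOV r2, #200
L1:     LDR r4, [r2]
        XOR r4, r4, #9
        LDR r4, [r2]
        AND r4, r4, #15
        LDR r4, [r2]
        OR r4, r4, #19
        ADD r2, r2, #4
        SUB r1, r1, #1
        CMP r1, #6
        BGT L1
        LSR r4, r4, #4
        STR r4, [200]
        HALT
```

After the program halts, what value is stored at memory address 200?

MOV r4, #2 → r4=2
MOV r1, #10 → r1=10
MOV r2, #200 → r2=200
LDR r4, [r2] → r4=M[200]=26
XOR r4, r4, #9 → r4=26^9=19
LDR r4, [r2] → r4=M[200]=26
AND r4, r4, #15 → r4=26&15=10
LDR r4, [r2] → r4=M[200]=26
OR r4, r4, #19 → r4=26|19=27
ADD r2, r2, #4 → r2=200+4=204
SUB r1, r1, #1 → r1=10-1=9
CMP r1, #6  (cmp 9,6)
BGT L1: taken
LDR r4, [r2] → r4=M[204]=1
XOR r4, r4, #9 → r4=1^9=8
LDR r4, [r2] → r4=M[204]=1
AND r4, r4, #15 → r4=1&15=1
LDR r4, [r2] → r4=M[204]=1
OR r4, r4, #19 → r4=1|19=19
ADD r2, r2, #4 → r2=204+4=208
SUB r1, r1, #1 → r1=9-1=8
CMP r1, #6  (cmp 8,6)
BGT L1: taken
LDR r4, [r2] → r4=M[208]=2
XOR r4, r4, #9 → r4=2^9=11
LDR r4, [r2] → r4=M[208]=2
AND r4, r4, #15 → r4=2&15=2
LDR r4, [r2] → r4=M[208]=2
OR r4, r4, #19 → r4=2|19=19
ADD r2, r2, #4 → r2=208+4=212
SUB r1, r1, #1 → r1=8-1=7
CMP r1, #6  (cmp 7,6)
BGT L1: taken
LDR r4, [r2] → r4=M[212]=3
XOR r4, r4, #9 → r4=3^9=10
LDR r4, [r2] → r4=M[212]=3
AND r4, r4, #15 → r4=3&15=3
LDR r4, [r2] → r4=M[212]=3
OR r4, r4, #19 → r4=3|19=19
ADD r2, r2, #4 → r2=212+4=216
SUB r1, r1, #1 → r1=7-1=6
CMP r1, #6  (cmp 6,6)
BGT L1: not taken
LSR r4, r4, #4 → r4=19>>4=1
STR r4, [200] → M[200]=1
halt.

1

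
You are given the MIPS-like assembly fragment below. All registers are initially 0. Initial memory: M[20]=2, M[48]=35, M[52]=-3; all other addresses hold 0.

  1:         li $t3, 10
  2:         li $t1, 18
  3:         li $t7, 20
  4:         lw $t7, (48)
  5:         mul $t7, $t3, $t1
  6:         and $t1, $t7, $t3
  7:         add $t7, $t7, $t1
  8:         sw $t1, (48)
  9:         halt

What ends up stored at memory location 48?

after li $t3, 10: $t3=10
after li $t1, 18: $t1=18
after li $t7, 20: $t7=20
after lw $t7, (48): $t7=M[48]=35
after mul $t7, $t3, $t1: $t7=10*18=180
after and $t1, $t7, $t3: $t1=180&10=0
after add $t7, $t7, $t1: $t7=180+0=180
sw $t1, (48) → M[48]=0
halt.

0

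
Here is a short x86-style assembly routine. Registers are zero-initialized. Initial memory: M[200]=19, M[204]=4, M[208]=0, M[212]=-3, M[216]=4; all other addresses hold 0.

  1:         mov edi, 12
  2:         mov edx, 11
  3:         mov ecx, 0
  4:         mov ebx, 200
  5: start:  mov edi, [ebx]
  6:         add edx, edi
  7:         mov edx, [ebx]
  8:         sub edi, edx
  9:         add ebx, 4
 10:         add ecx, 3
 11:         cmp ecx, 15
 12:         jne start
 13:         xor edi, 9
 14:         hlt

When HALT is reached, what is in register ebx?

edi=12
edx=11
ecx=0
ebx=200
edi=M[200]=19
edx=11+19=30
edx=M[200]=19
edi=19-19=0
ebx=200+4=204
ecx=0+3=3
cmp ecx, 15  (cmp 3,15)
jne start: taken
edi=M[204]=4
edx=19+4=23
edx=M[204]=4
edi=4-4=0
ebx=204+4=208
ecx=3+3=6
cmp ecx, 15  (cmp 6,15)
jne start: taken
edi=M[208]=0
edx=4+0=4
edx=M[208]=0
edi=0-0=0
ebx=208+4=212
ecx=6+3=9
cmp ecx, 15  (cmp 9,15)
jne start: taken
edi=M[212]=-3
edx=0+(-3)=-3
edx=M[212]=-3
edi=(-3)-(-3)=0
ebx=212+4=216
ecx=9+3=12
cmp ecx, 15  (cmp 12,15)
jne start: taken
edi=M[216]=4
edx=(-3)+4=1
edx=M[216]=4
edi=4-4=0
ebx=216+4=220
ecx=12+3=15
cmp ecx, 15  (cmp 15,15)
jne start: not taken
edi=0^9=9
halt.

220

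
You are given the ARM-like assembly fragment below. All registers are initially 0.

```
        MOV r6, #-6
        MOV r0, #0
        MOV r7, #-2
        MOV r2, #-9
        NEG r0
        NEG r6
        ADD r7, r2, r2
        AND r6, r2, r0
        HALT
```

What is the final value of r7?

-18

r6=-6
r0=0
r7=-2
r2=-9
r0=-(0)=0
r6=-(-6)=6
r7=(-9)+(-9)=-18
r6=(-9)&0=0
halt.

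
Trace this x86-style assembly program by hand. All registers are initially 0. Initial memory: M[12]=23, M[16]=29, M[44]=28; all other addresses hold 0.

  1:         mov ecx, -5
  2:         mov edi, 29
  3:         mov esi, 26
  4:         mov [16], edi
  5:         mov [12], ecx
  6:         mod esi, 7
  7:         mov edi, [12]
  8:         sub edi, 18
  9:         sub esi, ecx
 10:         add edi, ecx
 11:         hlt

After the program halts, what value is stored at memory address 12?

after mov ecx, -5: ecx=-5
after mov edi, 29: edi=29
after mov esi, 26: esi=26
mov [16], edi → M[16]=29
mov [12], ecx → M[12]=-5
after mod esi, 7: esi=26%7=5
after mov edi, [12]: edi=M[12]=-5
after sub edi, 18: edi=(-5)-18=-23
after sub esi, ecx: esi=5-(-5)=10
after add edi, ecx: edi=(-23)+(-5)=-28
halt.

-5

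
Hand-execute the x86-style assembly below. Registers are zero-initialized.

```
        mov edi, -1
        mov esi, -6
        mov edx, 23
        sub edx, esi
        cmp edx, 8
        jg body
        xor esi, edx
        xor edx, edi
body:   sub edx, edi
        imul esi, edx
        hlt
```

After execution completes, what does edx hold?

30

mov edi, -1 → edi=-1
mov esi, -6 → esi=-6
mov edx, 23 → edx=23
sub edx, esi → edx=23-(-6)=29
cmp edx, 8  (cmp 29,8)
jg body: taken
sub edx, edi → edx=29-(-1)=30
imul esi, edx → esi=(-6)*30=-180
halt.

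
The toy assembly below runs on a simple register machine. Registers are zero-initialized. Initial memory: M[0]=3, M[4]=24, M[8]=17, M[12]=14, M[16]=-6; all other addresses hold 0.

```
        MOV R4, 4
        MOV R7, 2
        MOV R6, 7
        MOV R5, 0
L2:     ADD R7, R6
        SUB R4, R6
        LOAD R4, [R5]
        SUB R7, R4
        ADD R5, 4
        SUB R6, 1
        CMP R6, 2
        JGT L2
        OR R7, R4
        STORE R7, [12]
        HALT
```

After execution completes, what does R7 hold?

-1

after MOV R4, 4: R4=4
after MOV R7, 2: R7=2
after MOV R6, 7: R6=7
after MOV R5, 0: R5=0
after ADD R7, R6: R7=2+7=9
after SUB R4, R6: R4=4-7=-3
after LOAD R4, [R5]: R4=M[0]=3
after SUB R7, R4: R7=9-3=6
after ADD R5, 4: R5=0+4=4
after SUB R6, 1: R6=7-1=6
CMP R6, 2  (cmp 6,2)
JGT L2: taken
after ADD R7, R6: R7=6+6=12
after SUB R4, R6: R4=3-6=-3
after LOAD R4, [R5]: R4=M[4]=24
after SUB R7, R4: R7=12-24=-12
after ADD R5, 4: R5=4+4=8
after SUB R6, 1: R6=6-1=5
CMP R6, 2  (cmp 5,2)
JGT L2: taken
after ADD R7, R6: R7=(-12)+5=-7
after SUB R4, R6: R4=24-5=19
after LOAD R4, [R5]: R4=M[8]=17
after SUB R7, R4: R7=(-7)-17=-24
after ADD R5, 4: R5=8+4=12
after SUB R6, 1: R6=5-1=4
CMP R6, 2  (cmp 4,2)
JGT L2: taken
after ADD R7, R6: R7=(-24)+4=-20
after SUB R4, R6: R4=17-4=13
after LOAD R4, [R5]: R4=M[12]=14
after SUB R7, R4: R7=(-20)-14=-34
after ADD R5, 4: R5=12+4=16
after SUB R6, 1: R6=4-1=3
CMP R6, 2  (cmp 3,2)
JGT L2: taken
after ADD R7, R6: R7=(-34)+3=-31
after SUB R4, R6: R4=14-3=11
after LOAD R4, [R5]: R4=M[16]=-6
after SUB R7, R4: R7=(-31)-(-6)=-25
after ADD R5, 4: R5=16+4=20
after SUB R6, 1: R6=3-1=2
CMP R6, 2  (cmp 2,2)
JGT L2: not taken
after OR R7, R4: R7=(-25)|(-6)=-1
STORE R7, [12] → M[12]=-1
halt.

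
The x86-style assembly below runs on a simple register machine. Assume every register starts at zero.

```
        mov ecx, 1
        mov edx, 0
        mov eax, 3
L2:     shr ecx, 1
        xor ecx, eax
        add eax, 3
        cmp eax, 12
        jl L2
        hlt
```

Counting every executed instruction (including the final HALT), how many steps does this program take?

mov ecx, 1 → ecx=1
mov edx, 0 → edx=0
mov eax, 3 → eax=3
shr ecx, 1 → ecx=1>>1=0
xor ecx, eax → ecx=0^3=3
add eax, 3 → eax=3+3=6
cmp eax, 12  (cmp 6,12)
jl L2: taken
shr ecx, 1 → ecx=3>>1=1
xor ecx, eax → ecx=1^6=7
add eax, 3 → eax=6+3=9
cmp eax, 12  (cmp 9,12)
jl L2: taken
shr ecx, 1 → ecx=7>>1=3
xor ecx, eax → ecx=3^9=10
add eax, 3 → eax=9+3=12
cmp eax, 12  (cmp 12,12)
jl L2: not taken
halt.
Total executed instructions: 19.

19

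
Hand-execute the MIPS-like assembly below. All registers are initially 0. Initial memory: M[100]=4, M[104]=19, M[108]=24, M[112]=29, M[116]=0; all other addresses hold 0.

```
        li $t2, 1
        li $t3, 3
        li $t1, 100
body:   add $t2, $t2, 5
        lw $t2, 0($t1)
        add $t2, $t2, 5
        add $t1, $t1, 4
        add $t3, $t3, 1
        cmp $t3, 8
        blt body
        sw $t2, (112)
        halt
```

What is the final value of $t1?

li $t2, 1 → $t2=1
li $t3, 3 → $t3=3
li $t1, 100 → $t1=100
add $t2, $t2, 5 → $t2=1+5=6
lw $t2, 0($t1) → $t2=M[100]=4
add $t2, $t2, 5 → $t2=4+5=9
add $t1, $t1, 4 → $t1=100+4=104
add $t3, $t3, 1 → $t3=3+1=4
cmp $t3, 8  (cmp 4,8)
blt body: taken
add $t2, $t2, 5 → $t2=9+5=14
lw $t2, 0($t1) → $t2=M[104]=19
add $t2, $t2, 5 → $t2=19+5=24
add $t1, $t1, 4 → $t1=104+4=108
add $t3, $t3, 1 → $t3=4+1=5
cmp $t3, 8  (cmp 5,8)
blt body: taken
add $t2, $t2, 5 → $t2=24+5=29
lw $t2, 0($t1) → $t2=M[108]=24
add $t2, $t2, 5 → $t2=24+5=29
add $t1, $t1, 4 → $t1=108+4=112
add $t3, $t3, 1 → $t3=5+1=6
cmp $t3, 8  (cmp 6,8)
blt body: taken
add $t2, $t2, 5 → $t2=29+5=34
lw $t2, 0($t1) → $t2=M[112]=29
add $t2, $t2, 5 → $t2=29+5=34
add $t1, $t1, 4 → $t1=112+4=116
add $t3, $t3, 1 → $t3=6+1=7
cmp $t3, 8  (cmp 7,8)
blt body: taken
add $t2, $t2, 5 → $t2=34+5=39
lw $t2, 0($t1) → $t2=M[116]=0
add $t2, $t2, 5 → $t2=0+5=5
add $t1, $t1, 4 → $t1=116+4=120
add $t3, $t3, 1 → $t3=7+1=8
cmp $t3, 8  (cmp 8,8)
blt body: not taken
sw $t2, (112) → M[112]=5
halt.

120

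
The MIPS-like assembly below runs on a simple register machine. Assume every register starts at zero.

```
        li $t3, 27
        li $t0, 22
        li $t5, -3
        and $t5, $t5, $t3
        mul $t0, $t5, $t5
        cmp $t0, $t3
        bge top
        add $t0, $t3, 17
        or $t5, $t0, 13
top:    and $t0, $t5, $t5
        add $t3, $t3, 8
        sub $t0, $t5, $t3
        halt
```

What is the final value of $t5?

after li $t3, 27: $t3=27
after li $t0, 22: $t0=22
after li $t5, -3: $t5=-3
after and $t5, $t5, $t3: $t5=(-3)&27=25
after mul $t0, $t5, $t5: $t0=25*25=625
cmp $t0, $t3  (cmp 625,27)
bge top: taken
after and $t0, $t5, $t5: $t0=25&25=25
after add $t3, $t3, 8: $t3=27+8=35
after sub $t0, $t5, $t3: $t0=25-35=-10
halt.

25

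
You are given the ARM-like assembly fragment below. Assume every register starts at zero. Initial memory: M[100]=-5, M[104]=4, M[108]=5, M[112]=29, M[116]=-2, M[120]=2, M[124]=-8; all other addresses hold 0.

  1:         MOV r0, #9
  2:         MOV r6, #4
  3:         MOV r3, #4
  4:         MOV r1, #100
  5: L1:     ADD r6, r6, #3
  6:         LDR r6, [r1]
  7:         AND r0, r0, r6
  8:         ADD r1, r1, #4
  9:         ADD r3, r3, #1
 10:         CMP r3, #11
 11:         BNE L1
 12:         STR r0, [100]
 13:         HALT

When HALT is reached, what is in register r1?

after MOV r0, #9: r0=9
after MOV r6, #4: r6=4
after MOV r3, #4: r3=4
after MOV r1, #100: r1=100
after ADD r6, r6, #3: r6=4+3=7
after LDR r6, [r1]: r6=M[100]=-5
after AND r0, r0, r6: r0=9&(-5)=9
after ADD r1, r1, #4: r1=100+4=104
after ADD r3, r3, #1: r3=4+1=5
CMP r3, #11  (cmp 5,11)
BNE L1: taken
after ADD r6, r6, #3: r6=(-5)+3=-2
after LDR r6, [r1]: r6=M[104]=4
after AND r0, r0, r6: r0=9&4=0
after ADD r1, r1, #4: r1=104+4=108
after ADD r3, r3, #1: r3=5+1=6
CMP r3, #11  (cmp 6,11)
BNE L1: taken
after ADD r6, r6, #3: r6=4+3=7
after LDR r6, [r1]: r6=M[108]=5
after AND r0, r0, r6: r0=0&5=0
after ADD r1, r1, #4: r1=108+4=112
after ADD r3, r3, #1: r3=6+1=7
CMP r3, #11  (cmp 7,11)
BNE L1: taken
after ADD r6, r6, #3: r6=5+3=8
after LDR r6, [r1]: r6=M[112]=29
after AND r0, r0, r6: r0=0&29=0
after ADD r1, r1, #4: r1=112+4=116
after ADD r3, r3, #1: r3=7+1=8
CMP r3, #11  (cmp 8,11)
BNE L1: taken
after ADD r6, r6, #3: r6=29+3=32
after LDR r6, [r1]: r6=M[116]=-2
after AND r0, r0, r6: r0=0&(-2)=0
after ADD r1, r1, #4: r1=116+4=120
after ADD r3, r3, #1: r3=8+1=9
CMP r3, #11  (cmp 9,11)
BNE L1: taken
after ADD r6, r6, #3: r6=(-2)+3=1
after LDR r6, [r1]: r6=M[120]=2
after AND r0, r0, r6: r0=0&2=0
after ADD r1, r1, #4: r1=120+4=124
after ADD r3, r3, #1: r3=9+1=10
CMP r3, #11  (cmp 10,11)
BNE L1: taken
after ADD r6, r6, #3: r6=2+3=5
after LDR r6, [r1]: r6=M[124]=-8
after AND r0, r0, r6: r0=0&(-8)=0
after ADD r1, r1, #4: r1=124+4=128
after ADD r3, r3, #1: r3=10+1=11
CMP r3, #11  (cmp 11,11)
BNE L1: not taken
STR r0, [100] → M[100]=0
halt.

128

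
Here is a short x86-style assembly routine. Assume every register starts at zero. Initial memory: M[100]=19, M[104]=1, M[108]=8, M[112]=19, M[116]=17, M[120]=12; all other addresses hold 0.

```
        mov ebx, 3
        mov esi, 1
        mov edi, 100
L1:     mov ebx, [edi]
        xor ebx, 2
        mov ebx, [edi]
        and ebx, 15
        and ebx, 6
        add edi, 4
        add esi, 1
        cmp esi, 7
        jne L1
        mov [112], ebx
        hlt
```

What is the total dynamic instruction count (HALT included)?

after mov ebx, 3: ebx=3
after mov esi, 1: esi=1
after mov edi, 100: edi=100
after mov ebx, [edi]: ebx=M[100]=19
after xor ebx, 2: ebx=19^2=17
after mov ebx, [edi]: ebx=M[100]=19
after and ebx, 15: ebx=19&15=3
after and ebx, 6: ebx=3&6=2
after add edi, 4: edi=100+4=104
after add esi, 1: esi=1+1=2
cmp esi, 7  (cmp 2,7)
jne L1: taken
after mov ebx, [edi]: ebx=M[104]=1
after xor ebx, 2: ebx=1^2=3
after mov ebx, [edi]: ebx=M[104]=1
after and ebx, 15: ebx=1&15=1
after and ebx, 6: ebx=1&6=0
after add edi, 4: edi=104+4=108
after add esi, 1: esi=2+1=3
cmp esi, 7  (cmp 3,7)
jne L1: taken
after mov ebx, [edi]: ebx=M[108]=8
after xor ebx, 2: ebx=8^2=10
after mov ebx, [edi]: ebx=M[108]=8
after and ebx, 15: ebx=8&15=8
after and ebx, 6: ebx=8&6=0
after add edi, 4: edi=108+4=112
after add esi, 1: esi=3+1=4
cmp esi, 7  (cmp 4,7)
jne L1: taken
after mov ebx, [edi]: ebx=M[112]=19
after xor ebx, 2: ebx=19^2=17
after mov ebx, [edi]: ebx=M[112]=19
after and ebx, 15: ebx=19&15=3
after and ebx, 6: ebx=3&6=2
after add edi, 4: edi=112+4=116
after add esi, 1: esi=4+1=5
cmp esi, 7  (cmp 5,7)
jne L1: taken
after mov ebx, [edi]: ebx=M[116]=17
after xor ebx, 2: ebx=17^2=19
after mov ebx, [edi]: ebx=M[116]=17
after and ebx, 15: ebx=17&15=1
after and ebx, 6: ebx=1&6=0
after add edi, 4: edi=116+4=120
after add esi, 1: esi=5+1=6
cmp esi, 7  (cmp 6,7)
jne L1: taken
after mov ebx, [edi]: ebx=M[120]=12
after xor ebx, 2: ebx=12^2=14
after mov ebx, [edi]: ebx=M[120]=12
after and ebx, 15: ebx=12&15=12
after and ebx, 6: ebx=12&6=4
after add edi, 4: edi=120+4=124
after add esi, 1: esi=6+1=7
cmp esi, 7  (cmp 7,7)
jne L1: not taken
mov [112], ebx → M[112]=4
halt.
Total executed instructions: 59.

59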